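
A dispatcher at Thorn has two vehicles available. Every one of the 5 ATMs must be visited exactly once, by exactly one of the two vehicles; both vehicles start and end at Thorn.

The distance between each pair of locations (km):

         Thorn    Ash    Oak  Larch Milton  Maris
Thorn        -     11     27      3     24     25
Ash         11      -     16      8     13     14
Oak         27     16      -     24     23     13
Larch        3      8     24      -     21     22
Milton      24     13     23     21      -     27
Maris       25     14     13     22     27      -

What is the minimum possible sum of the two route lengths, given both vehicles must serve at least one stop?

There are 2^4 − 1 = 15 ways to divide the 5 stops into two non-empty groups. For each, the best each vehicle can do is its own shortest tour through its group:
  {Ash} + {Oak, Larch, Milton, Maris}: 22 + 85 = 107
  {Oak} + {Ash, Larch, Milton, Maris}: 54 + 76 = 130
  {Ash, Oak} + {Larch, Milton, Maris}: 54 + 76 = 130
  {Larch} + {Ash, Oak, Milton, Maris}: 6 + 85 = 91
  {Ash, Larch} + {Oak, Milton, Maris}: 22 + 85 = 107
  {Oak, Larch} + {Ash, Milton, Maris}: 54 + 76 = 130
  … (15 splits in total)
Best: vehicle 1 Thorn → Larch → Thorn = 6; vehicle 2 Thorn → Ash → Milton → Oak → Maris → Thorn = 85; combined 91.

Minimum combined distance: 91 km.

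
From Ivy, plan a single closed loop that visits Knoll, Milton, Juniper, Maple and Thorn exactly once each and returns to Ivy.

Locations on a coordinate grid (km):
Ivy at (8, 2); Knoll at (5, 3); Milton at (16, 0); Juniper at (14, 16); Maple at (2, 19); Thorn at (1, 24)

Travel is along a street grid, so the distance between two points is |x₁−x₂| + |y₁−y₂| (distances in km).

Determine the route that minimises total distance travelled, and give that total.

Shortest round trip = 78 km.

There are 60 distinct closed tours to check (reversals are equivalent).
Ivy → Knoll → Milton → Juniper → Maple → Thorn → Ivy: 4+14+18+15+6+29 = 86
Ivy → Knoll → Milton → Juniper → Thorn → Maple → Ivy: 4+14+18+21+6+23 = 86
Ivy → Knoll → Milton → Maple → Juniper → Thorn → Ivy: 4+14+33+15+21+29 = 116
Ivy → Knoll → Milton → Maple → Thorn → Juniper → Ivy: 4+14+33+6+21+20 = 98
Ivy → Knoll → Milton → Thorn → Juniper → Maple → Ivy: 4+14+39+21+15+23 = 116
Ivy → Knoll → Milton → Thorn → Maple → Juniper → Ivy: 4+14+39+6+15+20 = 98
Ivy → Knoll → Juniper → Milton → Maple → Thorn → Ivy: 4+22+18+33+6+29 = 112
Ivy → Knoll → Juniper → Milton → Thorn → Maple → Ivy: 4+22+18+39+6+23 = 112
Ivy → Knoll → Juniper → Maple → Milton → Thorn → Ivy: 4+22+15+33+39+29 = 142
Ivy → Knoll → Juniper → Maple → Thorn → Milton → Ivy: 4+22+15+6+39+10 = 96
Ivy → Knoll → Juniper → Thorn → Milton → Maple → Ivy: 4+22+21+39+33+23 = 142
Ivy → Knoll → Juniper → Thorn → Maple → Milton → Ivy: 4+22+21+6+33+10 = 96
Ivy → Knoll → Maple → Milton → Juniper → Thorn → Ivy: 4+19+33+18+21+29 = 124
Ivy → Knoll → Maple → Milton → Thorn → Juniper → Ivy: 4+19+33+39+21+20 = 136
… (46 more)
Ivy → Knoll → Maple → Thorn → Juniper → Milton → Ivy: 4+19+6+21+18+10 = 78  ← best
The minimum is 78.
One optimal route: Ivy → Knoll → Maple → Thorn → Juniper → Milton → Ivy (or its reverse).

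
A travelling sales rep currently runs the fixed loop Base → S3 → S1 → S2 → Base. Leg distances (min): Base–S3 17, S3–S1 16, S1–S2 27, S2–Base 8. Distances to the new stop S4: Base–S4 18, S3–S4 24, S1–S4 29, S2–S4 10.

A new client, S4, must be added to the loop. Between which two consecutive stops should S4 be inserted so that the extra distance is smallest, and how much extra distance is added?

Adding 12 min by placing S4 on the S1–S2 leg.

Insertion cost between consecutive stops i–j is d(i,S4) + d(S4,j) − d(i,j):
  between Base and S3: 18 + 24 − 17 = 25
  between S3 and S1: 24 + 29 − 16 = 37
  between S1 and S2: 29 + 10 − 27 = 12
  between S2 and Base: 10 + 18 − 8 = 20
Cheapest insertion is between S1 and S2, adding 12.
New total = 68 + 12 = 80.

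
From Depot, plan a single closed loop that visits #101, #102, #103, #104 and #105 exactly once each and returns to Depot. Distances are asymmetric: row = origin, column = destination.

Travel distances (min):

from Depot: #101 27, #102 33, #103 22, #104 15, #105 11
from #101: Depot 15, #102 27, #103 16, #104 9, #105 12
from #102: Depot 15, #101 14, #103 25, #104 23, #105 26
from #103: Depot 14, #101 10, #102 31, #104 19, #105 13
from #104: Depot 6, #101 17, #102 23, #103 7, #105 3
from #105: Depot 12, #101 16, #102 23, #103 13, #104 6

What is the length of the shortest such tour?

76 min — the shortest possible round trip.

Depot → #101 → #102 → #103 → #104 → #105 → Depot: 27+27+25+19+3+12 = 113
Depot → #101 → #102 → #103 → #105 → #104 → Depot: 27+27+25+13+6+6 = 104
Depot → #101 → #102 → #104 → #103 → #105 → Depot: 27+27+23+7+13+12 = 109
Depot → #101 → #102 → #104 → #105 → #103 → Depot: 27+27+23+3+13+14 = 107
Depot → #101 → #102 → #105 → #103 → #104 → Depot: 27+27+26+13+19+6 = 118
Depot → #101 → #102 → #105 → #104 → #103 → Depot: 27+27+26+6+7+14 = 107
Depot → #101 → #103 → #102 → #104 → #105 → Depot: 27+16+31+23+3+12 = 112
Depot → #101 → #103 → #102 → #105 → #104 → Depot: 27+16+31+26+6+6 = 112
Depot → #101 → #103 → #104 → #102 → #105 → Depot: 27+16+19+23+26+12 = 123
Depot → #101 → #103 → #104 → #105 → #102 → Depot: 27+16+19+3+23+15 = 103
Depot → #101 → #103 → #105 → #102 → #104 → Depot: 27+16+13+23+23+6 = 108
Depot → #101 → #103 → #105 → #104 → #102 → Depot: 27+16+13+6+23+15 = 100
Depot → #101 → #104 → #102 → #103 → #105 → Depot: 27+9+23+25+13+12 = 109
Depot → #101 → #104 → #102 → #105 → #103 → Depot: 27+9+23+26+13+14 = 112
… (106 more)
Depot → #105 → #104 → #103 → #101 → #102 → Depot: 11+6+7+10+27+15 = 76  ← best
The minimum is 76.
One optimal route: Depot → #105 → #104 → #103 → #101 → #102 → Depot.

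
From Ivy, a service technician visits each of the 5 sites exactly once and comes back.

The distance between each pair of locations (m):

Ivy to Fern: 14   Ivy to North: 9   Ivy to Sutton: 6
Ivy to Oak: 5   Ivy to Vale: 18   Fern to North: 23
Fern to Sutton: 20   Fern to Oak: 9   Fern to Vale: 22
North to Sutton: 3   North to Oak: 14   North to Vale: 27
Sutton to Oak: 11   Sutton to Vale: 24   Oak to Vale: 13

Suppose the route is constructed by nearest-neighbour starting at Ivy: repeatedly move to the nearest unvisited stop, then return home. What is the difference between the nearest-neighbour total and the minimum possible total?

Excess over optimum: 10 m.

Ivy: Oak=5, Sutton=6, North=9, Fern=14, Vale=18 ⇒ Oak
Oak: Fern=9, Sutton=11, Vale=13, North=14 ⇒ Fern
Fern: Sutton=20, Vale=22, North=23 ⇒ Sutton
Sutton: North=3, Vale=24 ⇒ North
North: Vale=27 ⇒ Vale
NN route Ivy → Oak → Fern → Sutton → North → Vale → Ivy costs 82.
Optimal: Ivy → Fern → Oak → Vale → North → Sutton → Ivy costs 72 (by enumerating all 60 distinct tours).
Excess = 82 − 72 = 10.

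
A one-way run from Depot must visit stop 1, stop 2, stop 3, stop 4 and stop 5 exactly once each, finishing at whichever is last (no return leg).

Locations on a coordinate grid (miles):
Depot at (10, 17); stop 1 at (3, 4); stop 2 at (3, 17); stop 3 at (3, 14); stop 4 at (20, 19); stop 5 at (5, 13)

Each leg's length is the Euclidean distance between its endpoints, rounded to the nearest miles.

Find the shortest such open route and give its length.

Minimum one-way distance = 41 miles.

There are 5! = 120 possible orderings.
Depot - stop 1 - stop 2 - stop 3 - stop 4 - stop 5: 15+13+3+18+16 = 65
Depot - stop 1 - stop 2 - stop 3 - stop 5 - stop 4: 15+13+3+2+16 = 49
Depot - stop 1 - stop 2 - stop 4 - stop 3 - stop 5: 15+13+17+18+2 = 65
Depot - stop 1 - stop 2 - stop 4 - stop 5 - stop 3: 15+13+17+16+2 = 63
Depot - stop 1 - stop 2 - stop 5 - stop 3 - stop 4: 15+13+4+2+18 = 52
Depot - stop 1 - stop 2 - stop 5 - stop 4 - stop 3: 15+13+4+16+18 = 66
Depot - stop 1 - stop 3 - stop 2 - stop 4 - stop 5: 15+10+3+17+16 = 61
Depot - stop 1 - stop 3 - stop 2 - stop 5 - stop 4: 15+10+3+4+16 = 48
Depot - stop 1 - stop 3 - stop 4 - stop 2 - stop 5: 15+10+18+17+4 = 64
Depot - stop 1 - stop 3 - stop 4 - stop 5 - stop 2: 15+10+18+16+4 = 63
Depot - stop 1 - stop 3 - stop 5 - stop 2 - stop 4: 15+10+2+4+17 = 48
Depot - stop 1 - stop 3 - stop 5 - stop 4 - stop 2: 15+10+2+16+17 = 60
Depot - stop 1 - stop 4 - stop 2 - stop 3 - stop 5: 15+23+17+3+2 = 60
Depot - stop 1 - stop 4 - stop 2 - stop 5 - stop 3: 15+23+17+4+2 = 61
… (106 more)
Depot - stop 4 - stop 2 - stop 3 - stop 5 - stop 1: 10+17+3+2+9 = 41  ← best
The minimum is 41.
One shortest path: Depot → stop 4 → stop 2 → stop 3 → stop 5 → stop 1.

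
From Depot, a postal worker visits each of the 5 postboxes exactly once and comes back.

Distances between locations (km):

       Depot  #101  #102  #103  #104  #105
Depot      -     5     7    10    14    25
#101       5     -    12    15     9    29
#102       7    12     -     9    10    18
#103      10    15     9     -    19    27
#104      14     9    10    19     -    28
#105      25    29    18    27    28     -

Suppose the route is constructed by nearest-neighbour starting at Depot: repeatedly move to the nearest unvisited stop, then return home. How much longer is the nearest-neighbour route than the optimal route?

From Depot: #101=5, #102=7, #103=10, #104=14, #105=25 → choose #101 (5).
From #101: #104=9, #102=12, #103=15, #105=29 → choose #104 (9).
From #104: #102=10, #103=19, #105=28 → choose #102 (10).
From #102: #103=9, #105=18 → choose #103 (9).
From #103: #105=27 → choose #105 (27).
NN route Depot → #101 → #104 → #102 → #103 → #105 → Depot costs 85.
Optimal: Depot → #101 → #104 → #102 → #105 → #103 → Depot costs 79 (by enumerating all 60 distinct tours).
Excess = 85 − 79 = 6.

The nearest-neighbour route is 6 km longer than optimal.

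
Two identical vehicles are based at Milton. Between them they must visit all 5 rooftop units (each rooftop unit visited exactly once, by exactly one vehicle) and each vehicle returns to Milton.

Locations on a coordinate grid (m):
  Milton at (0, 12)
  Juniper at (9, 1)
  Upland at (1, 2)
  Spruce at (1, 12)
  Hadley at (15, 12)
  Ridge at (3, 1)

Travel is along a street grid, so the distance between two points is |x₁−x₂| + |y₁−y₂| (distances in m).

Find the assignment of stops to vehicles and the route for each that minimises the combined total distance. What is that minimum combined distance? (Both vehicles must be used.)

There are 2^4 − 1 = 15 ways to divide the 5 stops into two non-empty groups. For each, the best each vehicle can do is its own shortest tour through its group:
  {Juniper} + {Upland, Spruce, Hadley, Ridge}: 40 + 52 = 92
  {Upland} + {Juniper, Spruce, Hadley, Ridge}: 22 + 52 = 74
  {Juniper, Upland} + {Spruce, Hadley, Ridge}: 40 + 52 = 92
  {Spruce} + {Juniper, Upland, Hadley, Ridge}: 2 + 52 = 54
  {Juniper, Spruce} + {Upland, Hadley, Ridge}: 40 + 52 = 92
  {Upland, Spruce} + {Juniper, Hadley, Ridge}: 22 + 52 = 74
  … (15 splits in total)
Best: vehicle 1 Milton → Spruce → Milton = 2; vehicle 2 Milton → Upland → Ridge → Juniper → Hadley → Milton = 52; combined 54.

Minimum combined distance: 54 m.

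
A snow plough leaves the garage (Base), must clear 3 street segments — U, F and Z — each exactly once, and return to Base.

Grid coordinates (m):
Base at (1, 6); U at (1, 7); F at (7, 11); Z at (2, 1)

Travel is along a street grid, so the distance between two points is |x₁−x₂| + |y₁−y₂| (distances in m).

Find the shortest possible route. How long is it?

Minimum total distance: 32 m.

There are 3 distinct closed tours to check (reversals are equivalent).
Base-U-F-Z-Base: 1+10+15+6 = 32
Base-U-Z-F-Base: 1+7+15+11 = 34
Base-F-U-Z-Base: 11+10+7+6 = 34
The minimum is 32.
One optimal route: Base → U → F → Z → Base (or its reverse).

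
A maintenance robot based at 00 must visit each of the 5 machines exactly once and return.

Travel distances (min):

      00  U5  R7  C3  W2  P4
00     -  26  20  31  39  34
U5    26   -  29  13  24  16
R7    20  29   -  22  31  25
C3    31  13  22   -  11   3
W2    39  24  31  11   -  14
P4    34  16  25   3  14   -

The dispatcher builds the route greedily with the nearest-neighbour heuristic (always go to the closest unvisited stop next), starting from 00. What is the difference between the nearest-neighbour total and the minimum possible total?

From 00: R7=20, U5=26, C3=31, P4=34, W2=39 → choose R7 (20).
From R7: C3=22, P4=25, U5=29, W2=31 → choose C3 (22).
From C3: P4=3, W2=11, U5=13 → choose P4 (3).
From P4: W2=14, U5=16 → choose W2 (14).
From W2: U5=24 → choose U5 (24).
NN route 00 → R7 → C3 → P4 → W2 → U5 → 00 costs 109.
Optimal: 00 → U5 → C3 → P4 → W2 → R7 → 00 costs 107 (by enumerating all 60 distinct tours).
Excess = 109 − 107 = 2.

2 min longer than the optimal tour.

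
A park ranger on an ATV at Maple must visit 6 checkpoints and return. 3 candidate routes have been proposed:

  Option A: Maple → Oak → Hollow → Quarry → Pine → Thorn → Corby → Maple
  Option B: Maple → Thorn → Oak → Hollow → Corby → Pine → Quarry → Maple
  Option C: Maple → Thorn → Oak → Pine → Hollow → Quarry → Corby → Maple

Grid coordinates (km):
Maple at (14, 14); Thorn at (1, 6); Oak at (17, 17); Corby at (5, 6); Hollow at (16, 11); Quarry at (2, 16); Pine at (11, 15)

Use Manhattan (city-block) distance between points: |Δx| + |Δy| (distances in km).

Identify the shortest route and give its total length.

Option A: 6 + 7 + 19 + 10 + 19 + 4 + 17 = 82
Option B: 21 + 27 + 7 + 16 + 15 + 10 + 14 = 110
Option C: 21 + 27 + 8 + 9 + 19 + 13 + 17 = 114

Shortest is Option A, total 82 km.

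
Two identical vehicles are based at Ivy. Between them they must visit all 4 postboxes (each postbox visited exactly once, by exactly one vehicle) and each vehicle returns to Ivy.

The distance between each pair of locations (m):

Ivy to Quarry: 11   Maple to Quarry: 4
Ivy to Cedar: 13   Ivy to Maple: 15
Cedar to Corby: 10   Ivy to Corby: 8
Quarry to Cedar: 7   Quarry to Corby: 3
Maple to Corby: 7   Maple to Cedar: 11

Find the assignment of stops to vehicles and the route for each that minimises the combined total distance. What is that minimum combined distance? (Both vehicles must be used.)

Check every non-empty split of the stops between the two vehicles; for each half take its own optimal tour:
  {Maple} + {Quarry, Cedar, Corby}: 30 + 31 = 61
  {Quarry} + {Maple, Cedar, Corby}: 22 + 39 = 61
  {Maple, Quarry} + {Cedar, Corby}: 30 + 31 = 61
  {Cedar} + {Maple, Quarry, Corby}: 26 + 30 = 56
  {Maple, Cedar} + {Quarry, Corby}: 39 + 22 = 61
  {Quarry, Cedar} + {Maple, Corby}: 31 + 30 = 61
  … (7 splits in total)
  {Maple, Quarry, Cedar} + {Corby}: 39 + 16 = 55  ← best
Best: vehicle 1 Ivy → Maple → Quarry → Cedar → Ivy = 39; vehicle 2 Ivy → Corby → Ivy = 16; combined 55.

55 m — the smallest possible combined total.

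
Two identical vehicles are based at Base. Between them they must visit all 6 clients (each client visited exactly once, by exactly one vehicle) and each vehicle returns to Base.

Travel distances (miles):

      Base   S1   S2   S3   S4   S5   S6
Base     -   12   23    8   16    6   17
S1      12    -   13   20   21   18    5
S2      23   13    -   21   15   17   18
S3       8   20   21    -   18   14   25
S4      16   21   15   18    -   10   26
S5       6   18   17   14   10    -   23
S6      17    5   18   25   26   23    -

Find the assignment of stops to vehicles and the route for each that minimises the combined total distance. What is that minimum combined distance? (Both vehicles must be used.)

Minimum combined distance: 82 miles.

Check every non-empty split of the stops between the two vehicles; for each half take its own optimal tour:
  {S1} + {S2, S3, S4, S5, S6}: 24 + 82 = 106
  {S2} + {S1, S3, S4, S5, S6}: 46 + 75 = 121
  {S1, S2} + {S3, S4, S5, S6}: 48 + 75 = 123
  {S3} + {S1, S2, S4, S5, S6}: 16 + 66 = 82
  {S1, S3} + {S2, S4, S5, S6}: 40 + 66 = 106
  {S2, S3} + {S1, S4, S5, S6}: 52 + 59 = 111
  … (31 splits in total)
Best: vehicle 1 Base → S3 → Base = 16; vehicle 2 Base → S1 → S6 → S2 → S4 → S5 → Base = 66; combined 82.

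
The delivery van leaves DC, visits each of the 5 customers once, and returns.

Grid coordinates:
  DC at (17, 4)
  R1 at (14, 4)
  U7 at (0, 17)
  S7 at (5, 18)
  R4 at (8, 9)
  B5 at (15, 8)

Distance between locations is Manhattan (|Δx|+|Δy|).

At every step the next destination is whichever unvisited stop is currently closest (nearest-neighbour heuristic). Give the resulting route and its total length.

64 along DC → R1 → B5 → R4 → S7 → U7 → DC.

From DC: distances to unvisited — R1=3, B5=6, R4=14, S7=26, U7=30. Nearest is R1 (3).
From R1: distances to unvisited — B5=5, R4=11, S7=23, U7=27. Nearest is B5 (5).
From B5: distances to unvisited — R4=8, S7=20, U7=24. Nearest is R4 (8).
From R4: distances to unvisited — S7=12, U7=16. Nearest is S7 (12).
From S7: distances to unvisited — U7=6. Nearest is U7 (6).
Return U7→DC: 30.
Total = 3 + 5 + 8 + 12 + 6 + 30 = 64.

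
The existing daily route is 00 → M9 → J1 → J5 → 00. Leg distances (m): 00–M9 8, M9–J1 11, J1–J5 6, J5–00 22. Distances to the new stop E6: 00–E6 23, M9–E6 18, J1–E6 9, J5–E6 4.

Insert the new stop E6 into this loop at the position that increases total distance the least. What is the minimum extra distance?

+5 m — insert E6 between J5 and 00.

Insertion cost between consecutive stops i–j is d(i,E6) + d(E6,j) − d(i,j):
  between 00 and M9: 23 + 18 − 8 = 33
  between M9 and J1: 18 + 9 − 11 = 16
  between J1 and J5: 9 + 4 − 6 = 7
  between J5 and 00: 4 + 23 − 22 = 5
Cheapest insertion is between J5 and 00, adding 5.
New total = 47 + 5 = 52.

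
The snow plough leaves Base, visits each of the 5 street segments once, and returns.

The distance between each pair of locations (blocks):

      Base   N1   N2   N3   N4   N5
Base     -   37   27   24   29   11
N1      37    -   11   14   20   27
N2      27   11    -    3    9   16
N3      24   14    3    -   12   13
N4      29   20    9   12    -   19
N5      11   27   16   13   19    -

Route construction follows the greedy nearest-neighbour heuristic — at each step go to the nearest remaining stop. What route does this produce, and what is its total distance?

Base → [N5:11 / N3:24 / N2:27 / N4:29 / N1:37] → N5 (11)
N5 → [N3:13 / N2:16 / N4:19 / N1:27] → N3 (13)
N3 → [N2:3 / N4:12 / N1:14] → N2 (3)
N2 → [N4:9 / N1:11] → N4 (9)
N4 → [N1:20] → N1 (20)
Return N1→Base: 37.
Total = 11 + 13 + 3 + 9 + 20 + 37 = 93.

Nearest-neighbour total = 93 blocks; route Base → N5 → N3 → N2 → N4 → N1 → Base.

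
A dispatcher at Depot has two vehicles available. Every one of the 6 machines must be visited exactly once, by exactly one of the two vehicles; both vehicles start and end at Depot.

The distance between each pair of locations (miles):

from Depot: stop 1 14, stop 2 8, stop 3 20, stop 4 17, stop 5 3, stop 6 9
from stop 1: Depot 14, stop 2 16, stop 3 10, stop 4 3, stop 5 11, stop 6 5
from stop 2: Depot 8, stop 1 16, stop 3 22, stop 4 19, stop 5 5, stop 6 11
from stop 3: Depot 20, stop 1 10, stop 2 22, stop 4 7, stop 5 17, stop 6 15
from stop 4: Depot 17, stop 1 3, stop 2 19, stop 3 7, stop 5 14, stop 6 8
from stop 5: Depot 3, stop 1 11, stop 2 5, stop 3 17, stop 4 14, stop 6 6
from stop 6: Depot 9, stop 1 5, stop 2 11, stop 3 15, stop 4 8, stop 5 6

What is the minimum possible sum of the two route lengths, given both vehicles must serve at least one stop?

There are 2^5 − 1 = 31 ways to divide the 6 stops into two non-empty groups. For each, the best each vehicle can do is its own shortest tour through its group:
  {stop 1} + {stop 2, stop 3, stop 4, stop 5, stop 6}: 28 + 54 = 82
  {stop 2} + {stop 1, stop 3, stop 4, stop 5, stop 6}: 16 + 44 = 60
  {stop 1, stop 2} + {stop 3, stop 4, stop 5, stop 6}: 38 + 44 = 82
  {stop 3} + {stop 1, stop 2, stop 4, stop 5, stop 6}: 40 + 44 = 84
  {stop 1, stop 3} + {stop 2, stop 4, stop 5, stop 6}: 44 + 44 = 88
  {stop 2, stop 3} + {stop 1, stop 4, stop 5, stop 6}: 50 + 34 = 84
  … (31 splits in total)
Best: vehicle 1 Depot → stop 2 → Depot = 16; vehicle 2 Depot → stop 3 → stop 4 → stop 1 → stop 6 → stop 5 → Depot = 44; combined 60.

Minimum combined distance: 60 miles.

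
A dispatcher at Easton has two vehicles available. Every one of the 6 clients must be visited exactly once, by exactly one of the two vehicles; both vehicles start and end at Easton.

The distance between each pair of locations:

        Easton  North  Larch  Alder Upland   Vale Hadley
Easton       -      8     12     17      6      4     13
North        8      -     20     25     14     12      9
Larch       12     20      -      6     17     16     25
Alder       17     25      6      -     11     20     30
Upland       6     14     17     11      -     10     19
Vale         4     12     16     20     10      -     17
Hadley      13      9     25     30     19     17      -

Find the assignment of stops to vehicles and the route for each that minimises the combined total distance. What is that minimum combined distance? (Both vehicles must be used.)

73 — the smallest possible combined total.

Check every non-empty split of the stops between the two vehicles; for each half take its own optimal tour:
  {North} + {Larch, Alder, Upland, Vale, Hadley}: 16 + 69 = 85
  {Larch} + {North, Alder, Upland, Vale, Hadley}: 24 + 71 = 95
  {North, Larch} + {Alder, Upland, Vale, Hadley}: 40 + 67 = 107
  {Alder} + {North, Larch, Upland, Vale, Hadley}: 34 + 73 = 107
  {North, Alder} + {Larch, Upland, Vale, Hadley}: 50 + 69 = 119
  {Larch, Alder} + {North, Upland, Vale, Hadley}: 35 + 50 = 85
  … (31 splits in total)
  {Larch, Alder, Upland} + {North, Vale, Hadley}: 35 + 38 = 73  ← best
Best: vehicle 1 Easton → Larch → Alder → Upland → Easton = 35; vehicle 2 Easton → North → Hadley → Vale → Easton = 38; combined 73.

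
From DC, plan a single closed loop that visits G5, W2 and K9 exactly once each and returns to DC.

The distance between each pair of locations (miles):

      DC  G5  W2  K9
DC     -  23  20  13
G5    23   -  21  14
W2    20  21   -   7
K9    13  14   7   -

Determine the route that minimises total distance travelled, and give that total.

There are 3 distinct closed tours to check (reversals are equivalent).
DC-G5-W2-K9-DC: 23+21+7+13 = 64
DC-G5-K9-W2-DC: 23+14+7+20 = 64
DC-W2-G5-K9-DC: 20+21+14+13 = 68
The minimum is 64.
One optimal route: DC → G5 → W2 → K9 → DC (or its reverse).

Minimum total distance: 64 miles.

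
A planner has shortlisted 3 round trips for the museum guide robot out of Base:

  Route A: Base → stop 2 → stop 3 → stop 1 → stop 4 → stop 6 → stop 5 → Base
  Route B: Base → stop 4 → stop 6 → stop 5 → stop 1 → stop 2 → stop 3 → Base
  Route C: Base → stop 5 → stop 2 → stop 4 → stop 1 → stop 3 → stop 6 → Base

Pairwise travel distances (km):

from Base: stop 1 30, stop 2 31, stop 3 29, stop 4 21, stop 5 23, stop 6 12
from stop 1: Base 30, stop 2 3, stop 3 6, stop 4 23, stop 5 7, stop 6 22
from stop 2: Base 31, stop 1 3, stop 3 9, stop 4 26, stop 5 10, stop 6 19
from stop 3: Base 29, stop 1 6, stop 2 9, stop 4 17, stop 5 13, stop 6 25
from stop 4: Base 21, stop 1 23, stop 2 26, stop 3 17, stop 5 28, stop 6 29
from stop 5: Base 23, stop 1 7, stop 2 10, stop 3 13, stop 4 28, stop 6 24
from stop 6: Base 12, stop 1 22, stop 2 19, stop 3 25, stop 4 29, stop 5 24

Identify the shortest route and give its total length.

Route A: 31 + 9 + 6 + 23 + 29 + 24 + 23 = 145
Route B: 21 + 29 + 24 + 7 + 3 + 9 + 29 = 122
Route C: 23 + 10 + 26 + 23 + 6 + 25 + 12 = 125

122 km — Route B is the shortest.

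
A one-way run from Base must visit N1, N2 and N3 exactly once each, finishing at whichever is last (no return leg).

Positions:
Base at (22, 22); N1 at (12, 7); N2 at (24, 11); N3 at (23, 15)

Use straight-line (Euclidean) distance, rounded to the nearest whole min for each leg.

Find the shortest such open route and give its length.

There are 3! = 6 possible orderings.
Base - N1 - N2 - N3: 18+13+4 = 35
Base - N1 - N3 - N2: 18+14+4 = 36
Base - N2 - N1 - N3: 11+13+14 = 38
Base - N2 - N3 - N1: 11+4+14 = 29
Base - N3 - N1 - N2: 7+14+13 = 34
Base - N3 - N2 - N1: 7+4+13 = 24
The minimum is 24.
One shortest path: Base → N3 → N2 → N1.

24 min — the minimum one-way total.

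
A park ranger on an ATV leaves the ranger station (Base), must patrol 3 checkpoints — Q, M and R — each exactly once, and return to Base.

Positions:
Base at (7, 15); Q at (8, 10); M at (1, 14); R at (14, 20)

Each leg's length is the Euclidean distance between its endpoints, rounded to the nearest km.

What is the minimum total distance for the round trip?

With 3 stops there are 3!/2 = 3 distinct round trips (a route and its reverse cost the same).
Base → Q → M → R → Base: 5+8+14+9 = 36
Base → Q → R → M → Base: 5+12+14+6 = 37
Base → M → Q → R → Base: 6+8+12+9 = 35
The minimum is 35.
One optimal route: Base → M → Q → R → Base (or its reverse).

Minimum total distance: 35 km.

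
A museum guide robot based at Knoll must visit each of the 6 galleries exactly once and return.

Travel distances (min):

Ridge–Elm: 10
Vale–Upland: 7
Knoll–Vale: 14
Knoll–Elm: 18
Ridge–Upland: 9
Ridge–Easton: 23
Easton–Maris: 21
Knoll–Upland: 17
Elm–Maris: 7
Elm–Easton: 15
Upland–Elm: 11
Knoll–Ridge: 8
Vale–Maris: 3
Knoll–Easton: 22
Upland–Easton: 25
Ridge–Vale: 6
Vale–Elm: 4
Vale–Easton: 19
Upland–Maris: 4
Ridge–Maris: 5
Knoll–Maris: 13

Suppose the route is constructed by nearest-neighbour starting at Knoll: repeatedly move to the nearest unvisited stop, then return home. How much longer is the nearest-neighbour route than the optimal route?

Knoll: Ridge=8, Maris=13, Vale=14, Upland=17, Elm=18, Easton=22 ⇒ Ridge
Ridge: Maris=5, Vale=6, Upland=9, Elm=10, Easton=23 ⇒ Maris
Maris: Vale=3, Upland=4, Elm=7, Easton=21 ⇒ Vale
Vale: Elm=4, Upland=7, Easton=19 ⇒ Elm
Elm: Upland=11, Easton=15 ⇒ Upland
Upland: Easton=25 ⇒ Easton
NN route Knoll → Ridge → Maris → Vale → Elm → Upland → Easton → Knoll costs 78.
Optimal: Knoll → Ridge → Upland → Maris → Vale → Elm → Easton → Knoll costs 65 (by enumerating all 360 distinct tours).
Excess = 78 − 65 = 13.

Excess over optimum: 13 min.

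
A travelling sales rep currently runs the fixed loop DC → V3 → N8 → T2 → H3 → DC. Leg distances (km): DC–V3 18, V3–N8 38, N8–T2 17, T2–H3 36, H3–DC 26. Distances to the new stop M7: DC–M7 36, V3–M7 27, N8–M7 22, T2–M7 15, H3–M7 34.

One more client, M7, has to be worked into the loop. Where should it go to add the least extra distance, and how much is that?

Minimum extra distance: 11 km, inserting M7 between V3 and N8.

Insertion cost between consecutive stops i–j is d(i,M7) + d(M7,j) − d(i,j):
  between DC and V3: 36 + 27 − 18 = 45
  between V3 and N8: 27 + 22 − 38 = 11
  between N8 and T2: 22 + 15 − 17 = 20
  between T2 and H3: 15 + 34 − 36 = 13
  between H3 and DC: 34 + 36 − 26 = 44
Cheapest insertion is between V3 and N8, adding 11.
New total = 135 + 11 = 146.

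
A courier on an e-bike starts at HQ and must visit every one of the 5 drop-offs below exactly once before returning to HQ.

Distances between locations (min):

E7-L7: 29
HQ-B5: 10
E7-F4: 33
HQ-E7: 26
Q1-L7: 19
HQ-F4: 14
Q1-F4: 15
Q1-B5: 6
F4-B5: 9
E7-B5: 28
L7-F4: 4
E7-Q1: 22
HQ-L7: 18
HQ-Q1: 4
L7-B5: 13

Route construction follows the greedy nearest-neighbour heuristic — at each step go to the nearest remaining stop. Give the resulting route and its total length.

HQ → [Q1:4 / B5:10 / F4:14 / L7:18 / E7:26] → Q1 (4)
Q1 → [B5:6 / F4:15 / L7:19 / E7:22] → B5 (6)
B5 → [F4:9 / L7:13 / E7:28] → F4 (9)
F4 → [L7:4 / E7:33] → L7 (4)
L7 → [E7:29] → E7 (29)
Return E7→HQ: 26.
Total = 4 + 6 + 9 + 4 + 29 + 26 = 78.

Total distance 78 min via the nearest-neighbour route HQ → Q1 → B5 → F4 → L7 → E7 → HQ.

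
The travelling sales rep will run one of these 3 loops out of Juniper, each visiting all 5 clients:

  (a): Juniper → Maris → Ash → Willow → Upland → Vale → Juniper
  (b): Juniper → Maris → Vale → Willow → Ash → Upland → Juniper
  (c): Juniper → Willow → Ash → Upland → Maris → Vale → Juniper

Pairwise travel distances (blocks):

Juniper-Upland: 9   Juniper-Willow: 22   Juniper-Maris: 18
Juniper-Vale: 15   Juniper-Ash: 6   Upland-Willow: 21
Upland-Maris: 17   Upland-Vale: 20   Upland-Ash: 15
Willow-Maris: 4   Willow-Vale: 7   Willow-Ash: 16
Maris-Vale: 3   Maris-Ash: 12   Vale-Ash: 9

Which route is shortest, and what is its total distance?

Shortest is (b), total 68 blocks.

(a): 18 + 12 + 16 + 21 + 20 + 15 = 102
(b): 18 + 3 + 7 + 16 + 15 + 9 = 68
(c): 22 + 16 + 15 + 17 + 3 + 15 = 88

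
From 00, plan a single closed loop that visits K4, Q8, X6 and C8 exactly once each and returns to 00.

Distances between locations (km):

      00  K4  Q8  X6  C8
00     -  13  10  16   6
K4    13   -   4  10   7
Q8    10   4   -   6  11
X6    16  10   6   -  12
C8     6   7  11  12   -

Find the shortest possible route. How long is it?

00 → K4 → Q8 → X6 → C8 → 00: 13+4+6+12+6 = 41
00 → K4 → Q8 → C8 → X6 → 00: 13+4+11+12+16 = 56
00 → K4 → X6 → Q8 → C8 → 00: 13+10+6+11+6 = 46
00 → K4 → X6 → C8 → Q8 → 00: 13+10+12+11+10 = 56
00 → K4 → C8 → Q8 → X6 → 00: 13+7+11+6+16 = 53
00 → K4 → C8 → X6 → Q8 → 00: 13+7+12+6+10 = 48
00 → Q8 → K4 → X6 → C8 → 00: 10+4+10+12+6 = 42
00 → Q8 → K4 → C8 → X6 → 00: 10+4+7+12+16 = 49
00 → Q8 → X6 → K4 → C8 → 00: 10+6+10+7+6 = 39
00 → Q8 → C8 → K4 → X6 → 00: 10+11+7+10+16 = 54
00 → X6 → K4 → Q8 → C8 → 00: 16+10+4+11+6 = 47
00 → X6 → Q8 → K4 → C8 → 00: 16+6+4+7+6 = 39
The minimum is 39.
One optimal route: 00 → Q8 → X6 → K4 → C8 → 00 (or its reverse).

Minimum total distance: 39 km.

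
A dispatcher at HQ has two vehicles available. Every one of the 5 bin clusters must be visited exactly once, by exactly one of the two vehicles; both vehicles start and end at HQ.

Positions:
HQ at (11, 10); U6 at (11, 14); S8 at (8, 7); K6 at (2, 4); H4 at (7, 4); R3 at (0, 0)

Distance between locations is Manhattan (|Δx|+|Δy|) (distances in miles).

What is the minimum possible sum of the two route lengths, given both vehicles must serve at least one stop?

50 miles — the smallest possible combined total.

Check every non-empty split of the stops between the two vehicles; for each half take its own optimal tour:
  {U6} + {S8, K6, H4, R3}: 8 + 42 = 50
  {S8} + {U6, K6, H4, R3}: 12 + 50 = 62
  {U6, S8} + {K6, H4, R3}: 20 + 42 = 62
  {K6} + {U6, S8, H4, R3}: 30 + 50 = 80
  {U6, K6} + {S8, H4, R3}: 38 + 42 = 80
  {S8, K6} + {U6, H4, R3}: 30 + 50 = 80
  … (15 splits in total)
Best: vehicle 1 HQ → U6 → HQ = 8; vehicle 2 HQ → S8 → K6 → R3 → H4 → HQ = 42; combined 50.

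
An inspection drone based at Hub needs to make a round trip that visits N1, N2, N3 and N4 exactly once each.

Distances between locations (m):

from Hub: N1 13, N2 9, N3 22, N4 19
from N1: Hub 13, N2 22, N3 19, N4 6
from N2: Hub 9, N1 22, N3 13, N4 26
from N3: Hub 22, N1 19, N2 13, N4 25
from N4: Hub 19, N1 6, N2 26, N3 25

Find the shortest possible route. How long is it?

Shortest round trip = 66 m.

There are 12 distinct closed tours to check (reversals are equivalent).
Hub - N1 - N2 - N3 - N4 - Hub: 13+22+13+25+19 = 92
Hub - N1 - N2 - N4 - N3 - Hub: 13+22+26+25+22 = 108
Hub - N1 - N3 - N2 - N4 - Hub: 13+19+13+26+19 = 90
Hub - N1 - N3 - N4 - N2 - Hub: 13+19+25+26+9 = 92
Hub - N1 - N4 - N2 - N3 - Hub: 13+6+26+13+22 = 80
Hub - N1 - N4 - N3 - N2 - Hub: 13+6+25+13+9 = 66
Hub - N2 - N1 - N3 - N4 - Hub: 9+22+19+25+19 = 94
Hub - N2 - N1 - N4 - N3 - Hub: 9+22+6+25+22 = 84
Hub - N2 - N3 - N1 - N4 - Hub: 9+13+19+6+19 = 66
Hub - N2 - N4 - N1 - N3 - Hub: 9+26+6+19+22 = 82
Hub - N3 - N1 - N2 - N4 - Hub: 22+19+22+26+19 = 108
Hub - N3 - N2 - N1 - N4 - Hub: 22+13+22+6+19 = 82
The minimum is 66.
One optimal route: Hub → N1 → N4 → N3 → N2 → Hub (or its reverse).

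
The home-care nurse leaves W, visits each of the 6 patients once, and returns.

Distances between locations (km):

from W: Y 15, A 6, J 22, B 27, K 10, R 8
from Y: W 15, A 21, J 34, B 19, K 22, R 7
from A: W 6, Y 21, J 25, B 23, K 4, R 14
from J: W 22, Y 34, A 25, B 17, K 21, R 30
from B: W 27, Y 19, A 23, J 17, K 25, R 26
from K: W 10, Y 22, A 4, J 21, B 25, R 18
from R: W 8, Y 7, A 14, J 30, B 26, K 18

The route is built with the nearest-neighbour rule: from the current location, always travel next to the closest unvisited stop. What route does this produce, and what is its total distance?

Total distance 93 km via the nearest-neighbour route W → A → K → R → Y → B → J → W.

W → [A:6 / R:8 / K:10 / Y:15 / J:22 / B:27] → A (6)
A → [K:4 / R:14 / Y:21 / B:23 / J:25] → K (4)
K → [R:18 / J:21 / Y:22 / B:25] → R (18)
R → [Y:7 / B:26 / J:30] → Y (7)
Y → [B:19 / J:34] → B (19)
B → [J:17] → J (17)
Return J→W: 22.
Total = 6 + 4 + 18 + 7 + 19 + 17 + 22 = 93.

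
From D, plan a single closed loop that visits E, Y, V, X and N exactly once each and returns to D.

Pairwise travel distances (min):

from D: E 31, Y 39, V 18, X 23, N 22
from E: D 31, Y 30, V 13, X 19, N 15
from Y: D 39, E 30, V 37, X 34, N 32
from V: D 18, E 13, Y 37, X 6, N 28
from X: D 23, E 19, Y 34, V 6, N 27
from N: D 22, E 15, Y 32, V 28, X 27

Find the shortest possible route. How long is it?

Minimum total distance: 125 min.

There are 60 distinct closed tours to check (reversals are equivalent).
D - E - Y - V - X - N - D: 31+30+37+6+27+22 = 153
D - E - Y - V - N - X - D: 31+30+37+28+27+23 = 176
D - E - Y - X - V - N - D: 31+30+34+6+28+22 = 151
D - E - Y - X - N - V - D: 31+30+34+27+28+18 = 168
D - E - Y - N - V - X - D: 31+30+32+28+6+23 = 150
D - E - Y - N - X - V - D: 31+30+32+27+6+18 = 144
D - E - V - Y - X - N - D: 31+13+37+34+27+22 = 164
D - E - V - Y - N - X - D: 31+13+37+32+27+23 = 163
D - E - V - X - Y - N - D: 31+13+6+34+32+22 = 138
D - E - V - X - N - Y - D: 31+13+6+27+32+39 = 148
D - E - V - N - Y - X - D: 31+13+28+32+34+23 = 161
D - E - V - N - X - Y - D: 31+13+28+27+34+39 = 172
D - E - X - Y - V - N - D: 31+19+34+37+28+22 = 171
D - E - X - Y - N - V - D: 31+19+34+32+28+18 = 162
… (46 more)
D - V - X - Y - E - N - D: 18+6+34+30+15+22 = 125  ← best
The minimum is 125.
One optimal route: D → V → X → Y → E → N → D (or its reverse).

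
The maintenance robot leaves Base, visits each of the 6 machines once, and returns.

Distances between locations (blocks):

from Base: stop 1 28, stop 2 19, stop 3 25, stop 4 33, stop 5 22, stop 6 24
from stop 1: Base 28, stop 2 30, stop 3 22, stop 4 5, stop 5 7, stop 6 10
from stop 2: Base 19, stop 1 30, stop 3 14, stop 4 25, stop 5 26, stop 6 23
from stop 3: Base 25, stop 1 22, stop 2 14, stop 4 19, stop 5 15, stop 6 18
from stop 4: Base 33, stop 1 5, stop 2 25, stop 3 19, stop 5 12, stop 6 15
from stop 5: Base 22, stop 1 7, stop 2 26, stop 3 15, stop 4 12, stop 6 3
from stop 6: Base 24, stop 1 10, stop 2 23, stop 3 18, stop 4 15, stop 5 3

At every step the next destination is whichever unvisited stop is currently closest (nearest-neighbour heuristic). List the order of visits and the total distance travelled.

Base → [stop 2:19 / stop 5:22 / stop 6:24 / stop 3:25 / stop 1:28 / stop 4:33] → stop 2 (19)
stop 2 → [stop 3:14 / stop 6:23 / stop 4:25 / stop 5:26 / stop 1:30] → stop 3 (14)
stop 3 → [stop 5:15 / stop 6:18 / stop 4:19 / stop 1:22] → stop 5 (15)
stop 5 → [stop 6:3 / stop 1:7 / stop 4:12] → stop 6 (3)
stop 6 → [stop 1:10 / stop 4:15] → stop 1 (10)
stop 1 → [stop 4:5] → stop 4 (5)
Return stop 4→Base: 33.
Total = 19 + 14 + 15 + 3 + 10 + 5 + 33 = 99.

99 blocks along Base → stop 2 → stop 3 → stop 5 → stop 6 → stop 1 → stop 4 → Base.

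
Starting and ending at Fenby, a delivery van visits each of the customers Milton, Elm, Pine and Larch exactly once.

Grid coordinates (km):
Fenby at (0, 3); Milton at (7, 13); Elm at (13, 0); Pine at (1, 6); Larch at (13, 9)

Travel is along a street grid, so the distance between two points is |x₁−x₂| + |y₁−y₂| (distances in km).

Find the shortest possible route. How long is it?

Minimum total distance: 52 km.

With 4 stops there are 4!/2 = 12 distinct round trips (a route and its reverse cost the same).
Fenby → Milton → Elm → Pine → Larch → Fenby: 17+19+18+15+19 = 88
Fenby → Milton → Elm → Larch → Pine → Fenby: 17+19+9+15+4 = 64
Fenby → Milton → Pine → Elm → Larch → Fenby: 17+13+18+9+19 = 76
Fenby → Milton → Pine → Larch → Elm → Fenby: 17+13+15+9+16 = 70
Fenby → Milton → Larch → Elm → Pine → Fenby: 17+10+9+18+4 = 58
Fenby → Milton → Larch → Pine → Elm → Fenby: 17+10+15+18+16 = 76
Fenby → Elm → Milton → Pine → Larch → Fenby: 16+19+13+15+19 = 82
Fenby → Elm → Milton → Larch → Pine → Fenby: 16+19+10+15+4 = 64
Fenby → Elm → Pine → Milton → Larch → Fenby: 16+18+13+10+19 = 76
Fenby → Elm → Larch → Milton → Pine → Fenby: 16+9+10+13+4 = 52
Fenby → Pine → Milton → Elm → Larch → Fenby: 4+13+19+9+19 = 64
Fenby → Pine → Elm → Milton → Larch → Fenby: 4+18+19+10+19 = 70
The minimum is 52.
One optimal route: Fenby → Elm → Larch → Milton → Pine → Fenby (or its reverse).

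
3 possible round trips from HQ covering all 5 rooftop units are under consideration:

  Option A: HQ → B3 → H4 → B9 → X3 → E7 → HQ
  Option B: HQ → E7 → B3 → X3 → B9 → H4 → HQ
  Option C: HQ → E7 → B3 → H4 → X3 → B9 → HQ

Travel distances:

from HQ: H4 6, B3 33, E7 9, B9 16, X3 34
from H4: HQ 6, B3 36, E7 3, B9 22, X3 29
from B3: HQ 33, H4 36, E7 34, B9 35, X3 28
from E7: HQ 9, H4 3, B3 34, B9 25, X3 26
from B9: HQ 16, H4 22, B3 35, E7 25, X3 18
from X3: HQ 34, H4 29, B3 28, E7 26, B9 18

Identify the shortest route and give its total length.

Shortest is Option B, total 117.

Option A: 33 + 36 + 22 + 18 + 26 + 9 = 144
Option B: 9 + 34 + 28 + 18 + 22 + 6 = 117
Option C: 9 + 34 + 36 + 29 + 18 + 16 = 142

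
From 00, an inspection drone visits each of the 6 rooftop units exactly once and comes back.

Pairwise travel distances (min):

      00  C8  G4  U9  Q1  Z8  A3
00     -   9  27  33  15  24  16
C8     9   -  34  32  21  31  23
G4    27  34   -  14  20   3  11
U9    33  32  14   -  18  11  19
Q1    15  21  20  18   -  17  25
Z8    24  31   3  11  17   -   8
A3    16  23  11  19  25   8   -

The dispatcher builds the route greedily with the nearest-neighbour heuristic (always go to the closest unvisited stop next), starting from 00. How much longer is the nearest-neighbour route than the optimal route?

24 min longer than the optimal tour.

From 00: C8=9, Q1=15, A3=16, Z8=24, G4=27, U9=33 → choose C8 (9).
From C8: Q1=21, A3=23, Z8=31, U9=32, G4=34 → choose Q1 (21).
From Q1: Z8=17, U9=18, G4=20, A3=25 → choose Z8 (17).
From Z8: G4=3, A3=8, U9=11 → choose G4 (3).
From G4: A3=11, U9=14 → choose A3 (11).
From A3: U9=19 → choose U9 (19).
NN route 00 → C8 → Q1 → Z8 → G4 → A3 → U9 → 00 costs 113.
Optimal: 00 → C8 → Q1 → U9 → G4 → Z8 → A3 → 00 costs 89 (by enumerating all 360 distinct tours).
Excess = 113 − 89 = 24.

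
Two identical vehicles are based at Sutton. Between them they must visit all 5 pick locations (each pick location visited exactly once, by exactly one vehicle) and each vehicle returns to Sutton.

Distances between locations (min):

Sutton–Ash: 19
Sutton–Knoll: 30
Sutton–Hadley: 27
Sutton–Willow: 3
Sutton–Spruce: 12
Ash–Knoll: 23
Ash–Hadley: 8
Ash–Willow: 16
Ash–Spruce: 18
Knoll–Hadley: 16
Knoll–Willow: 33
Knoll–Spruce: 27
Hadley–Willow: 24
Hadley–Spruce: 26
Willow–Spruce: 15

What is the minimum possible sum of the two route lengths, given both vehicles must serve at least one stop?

88 min — the smallest possible combined total.

There are 2^4 − 1 = 15 ways to divide the 5 stops into two non-empty groups. For each, the best each vehicle can do is its own shortest tour through its group:
  {Ash} + {Knoll, Hadley, Willow, Spruce}: 38 + 82 = 120
  {Knoll} + {Ash, Hadley, Willow, Spruce}: 60 + 65 = 125
  {Ash, Knoll} + {Hadley, Willow, Spruce}: 72 + 65 = 137
  {Hadley} + {Ash, Knoll, Willow, Spruce}: 54 + 81 = 135
  {Ash, Hadley} + {Knoll, Willow, Spruce}: 54 + 75 = 129
  {Knoll, Hadley} + {Ash, Willow, Spruce}: 73 + 49 = 122
  … (15 splits in total)
  {Willow} + {Ash, Knoll, Hadley, Spruce}: 6 + 82 = 88  ← best
Best: vehicle 1 Sutton → Willow → Sutton = 6; vehicle 2 Sutton → Ash → Hadley → Knoll → Spruce → Sutton = 82; combined 88.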